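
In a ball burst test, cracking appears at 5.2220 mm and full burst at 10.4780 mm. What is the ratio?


Formula: Ratio = crack / burst
Substituting: Ratio = 5.2220 / 10.4780
Result: 0.4984


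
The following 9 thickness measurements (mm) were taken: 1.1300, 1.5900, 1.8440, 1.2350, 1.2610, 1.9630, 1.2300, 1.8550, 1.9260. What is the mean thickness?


Formula: Average = sum / n
Substituting: Average = 14.0340 / 9
Result: 1.5593 mm


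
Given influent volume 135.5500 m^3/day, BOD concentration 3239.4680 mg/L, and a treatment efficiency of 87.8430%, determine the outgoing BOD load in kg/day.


Load_in = volume * conc / 1000 = 135.5500 * 3239.4680 / 1000 = 439.1099 kg/day
Removed = Load_in * eff / 100 = 439.1099 * 87.8430 / 100 = 385.7273 kg/day
Load_out = Load_in - Removed = 439.1099 - 385.7273 = 53.3826 kg/day


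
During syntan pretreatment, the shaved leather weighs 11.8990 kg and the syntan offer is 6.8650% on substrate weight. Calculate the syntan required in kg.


Formula: Syntan = substrate * pct / 100
Substituting: Syntan = 11.8990 * 6.8650 / 100
Result: 0.8169 kg


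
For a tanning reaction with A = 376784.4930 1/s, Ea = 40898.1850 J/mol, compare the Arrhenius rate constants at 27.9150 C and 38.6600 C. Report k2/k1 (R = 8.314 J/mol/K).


T1 = 27.9150 + 273.15 = 301.0650 K; T2 = 38.6600 + 273.15 = 311.8100 K
k1 = A * exp(-Ea/(R*T1)) = 376784.4930 * exp(-40898.1850/(8.314*301.0650)) = 0.0302009 1/s
k2 = A * exp(-Ea/(R*T2)) = 376784.4930 * exp(-40898.1850/(8.314*311.8100)) = 0.0530337 1/s
k2/k1 = 0.0530337 / 0.0302009 = 1.7560


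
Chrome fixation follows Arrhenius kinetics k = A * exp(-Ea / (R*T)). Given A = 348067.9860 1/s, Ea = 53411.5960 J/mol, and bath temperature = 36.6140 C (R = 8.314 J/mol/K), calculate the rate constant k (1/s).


T_K = T_C + 273.15 = 36.6140 + 273.15 = 309.7640 K
exponent = -Ea / (R * T_K) = -53411.5960 / (8.314 * 309.7640) = -20.7393
k = A * exp(exponent) = 348067.9860 * exp(-20.7393) = 3.4252e-04 1/s


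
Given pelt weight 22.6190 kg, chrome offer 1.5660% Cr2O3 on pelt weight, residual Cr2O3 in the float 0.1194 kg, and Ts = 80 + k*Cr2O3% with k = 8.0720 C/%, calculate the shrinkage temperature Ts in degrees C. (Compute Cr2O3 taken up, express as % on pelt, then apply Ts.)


Offered = pelt * offer_pct / 100 = 22.6190 * 1.5660 / 100 = 0.3542 kg
Uptake = offered - residual = 0.3542 - 0.1194 = 0.2348 kg
Cr2O3% on pelt = uptake / pelt * 100 = 0.2348 / 22.6190 * 100 = 1.0381 %
Ts = 80 + k * Cr2O3% = 80 + 8.0720 * 1.0381 = 88.3797 C


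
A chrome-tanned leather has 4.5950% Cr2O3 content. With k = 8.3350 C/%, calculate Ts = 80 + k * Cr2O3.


Formula: Ts = 80 + k * Cr2O3
Substituting: Ts = 80 + 8.3350 * 4.5950
Result: 118.2993 C


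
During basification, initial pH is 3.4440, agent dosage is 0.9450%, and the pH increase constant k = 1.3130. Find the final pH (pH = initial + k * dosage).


Formula: pH_final = pH_initial + k * base_pct
Substituting: pH_final = 3.4440 + 1.3130 * 0.9450
Result: 4.6848


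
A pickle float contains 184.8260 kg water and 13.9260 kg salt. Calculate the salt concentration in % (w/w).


Formula: Conc = salt / (water + salt) * 100
Substituting: Conc = 13.9260 / (184.8260 + 13.9260) * 100
Result: 7.0067 %


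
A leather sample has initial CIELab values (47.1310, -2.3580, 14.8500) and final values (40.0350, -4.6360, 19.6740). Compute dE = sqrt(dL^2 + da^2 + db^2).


dL = -7.0960, da = -2.2780, db = 4.8240
dE = sqrt((-7.0960)^2 + (-2.2780)^2 + 4.8240^2) = 8.8777


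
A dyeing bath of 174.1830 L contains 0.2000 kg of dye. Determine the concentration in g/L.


Formula: Conc = dye_mass(kg) / volume(L) * 1000
Substituting: Conc = 0.2000 / 174.1830 * 1000
Result: 1.1482 g/L


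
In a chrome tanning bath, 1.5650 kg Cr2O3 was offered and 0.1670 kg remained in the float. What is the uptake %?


Formula: Uptake = (offered - residual) / offered * 100
Substituting: Uptake = (1.5650 - 0.1670) / 1.5650 * 100
Result: 89.3291 %


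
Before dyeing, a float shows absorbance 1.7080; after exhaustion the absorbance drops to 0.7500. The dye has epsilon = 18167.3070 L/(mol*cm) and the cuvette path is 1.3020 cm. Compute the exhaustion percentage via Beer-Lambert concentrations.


c_initial = A_i / (epsilon * l) = 1.7080 / (18167.3070 * 1.3020) = 7.2208e-05 mol/L
c_final = A_f / (epsilon * l) = 0.7500 / (18167.3070 * 1.3020) = 3.1707e-05 mol/L
Exhaustion = (c_initial - c_final) / c_initial * 100 = (7.2208e-05 - 3.1707e-05) / 7.2208e-05 * 100 = 56.0890 %


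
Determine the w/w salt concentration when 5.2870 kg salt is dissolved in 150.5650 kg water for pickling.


Formula: Conc = salt / (water + salt) * 100
Substituting: Conc = 5.2870 / (150.5650 + 5.2870) * 100
Result: 3.3923 %


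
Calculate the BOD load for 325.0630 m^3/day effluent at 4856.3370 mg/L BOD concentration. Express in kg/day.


Formula: BOD_load = volume * conc / 1000
Substituting: BOD_load = 325.0630 * 4856.3370 / 1000
Result: 1578.6155 kg/day


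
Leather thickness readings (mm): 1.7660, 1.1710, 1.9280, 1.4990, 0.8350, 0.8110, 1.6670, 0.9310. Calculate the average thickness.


Formula: Average = sum / n
Substituting: Average = 10.6080 / 8
Result: 1.3260 mm


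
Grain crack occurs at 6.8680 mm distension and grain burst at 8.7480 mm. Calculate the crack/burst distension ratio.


Formula: Ratio = crack / burst
Substituting: Ratio = 6.8680 / 8.7480
Result: 0.7851


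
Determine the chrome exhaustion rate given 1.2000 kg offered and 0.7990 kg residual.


Formula: Uptake = (offered - residual) / offered * 100
Substituting: Uptake = (1.2000 - 0.7990) / 1.2000 * 100
Result: 33.4167 %


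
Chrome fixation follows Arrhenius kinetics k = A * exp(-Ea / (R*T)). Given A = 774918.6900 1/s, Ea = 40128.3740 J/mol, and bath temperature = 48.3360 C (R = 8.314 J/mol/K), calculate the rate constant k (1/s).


T_K = T_C + 273.15 = 48.3360 + 273.15 = 321.4860 K
exponent = -Ea / (R * T_K) = -40128.3740 / (8.314 * 321.4860) = -15.0134
k = A * exp(exponent) = 774918.6900 * exp(-15.0134) = 0.2339 1/s


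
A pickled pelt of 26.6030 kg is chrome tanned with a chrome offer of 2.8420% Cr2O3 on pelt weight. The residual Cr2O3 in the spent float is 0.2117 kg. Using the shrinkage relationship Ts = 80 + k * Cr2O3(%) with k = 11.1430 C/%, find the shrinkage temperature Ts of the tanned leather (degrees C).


Offered = pelt * offer_pct / 100 = 26.6030 * 2.8420 / 100 = 0.7561 kg
Uptake = offered - residual = 0.7561 - 0.2117 = 0.5444 kg
Cr2O3% on pelt = uptake / pelt * 100 = 0.5444 / 26.6030 * 100 = 2.0462 %
Ts = 80 + k * Cr2O3% = 80 + 11.1430 * 2.0462 = 102.8011 C


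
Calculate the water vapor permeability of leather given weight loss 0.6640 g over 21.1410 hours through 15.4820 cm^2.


Formula: WVP = loss / (area * time)
Substituting: WVP = 0.6640 / (15.4820 * 21.1410)
Result: 0.00202869 g/(cm^2*hr)


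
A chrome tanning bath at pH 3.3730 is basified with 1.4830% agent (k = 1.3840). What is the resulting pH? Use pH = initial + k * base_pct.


Formula: pH_final = pH_initial + k * base_pct
Substituting: pH_final = 3.3730 + 1.3840 * 1.4830
Result: 5.4255


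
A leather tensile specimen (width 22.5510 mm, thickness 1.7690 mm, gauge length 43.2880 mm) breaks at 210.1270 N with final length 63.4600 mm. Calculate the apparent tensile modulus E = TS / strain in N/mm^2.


TS = F / (w * t) = 210.1270 / (22.5510 * 1.7690) = 5.2673 N/mm^2
strain = (Lf - L0) / L0 = (63.4600 - 43.2880) / 43.2880 = 0.4660
E = TS / strain = 5.2673 / 0.4660 = 11.3033 N/mm^2


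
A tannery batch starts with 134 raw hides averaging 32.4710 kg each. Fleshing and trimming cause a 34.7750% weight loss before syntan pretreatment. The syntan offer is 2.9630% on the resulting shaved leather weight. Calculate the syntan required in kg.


Total_raw = N * avg_wt = 134 * 32.4710 = 4351.1140 kg
Substrate = Total_raw * (1 - loss/100) = 4351.1140 * (1 - 34.7750/100) = 2838.0141 kg
Syntan = Substrate * pct / 100 = 2838.0141 * 2.9630 / 100 = 84.0904 kg


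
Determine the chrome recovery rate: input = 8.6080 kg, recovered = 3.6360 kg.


Formula: Recovery = recovered / input * 100
Substituting: Recovery = 3.6360 / 8.6080 * 100
Result: 42.2398 %


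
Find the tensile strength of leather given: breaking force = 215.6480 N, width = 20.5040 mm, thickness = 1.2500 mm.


Formula: TS = force / (width * thickness)
Substituting: TS = 215.6480 / (20.5040 * 1.2500)
Result: 8.4139 N/mm^2


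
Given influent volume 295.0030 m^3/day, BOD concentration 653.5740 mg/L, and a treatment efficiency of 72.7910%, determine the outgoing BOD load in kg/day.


Load_in = volume * conc / 1000 = 295.0030 * 653.5740 / 1000 = 192.8063 kg/day
Removed = Load_in * eff / 100 = 192.8063 * 72.7910 / 100 = 140.3456 kg/day
Load_out = Load_in - Removed = 192.8063 - 140.3456 = 52.4607 kg/day


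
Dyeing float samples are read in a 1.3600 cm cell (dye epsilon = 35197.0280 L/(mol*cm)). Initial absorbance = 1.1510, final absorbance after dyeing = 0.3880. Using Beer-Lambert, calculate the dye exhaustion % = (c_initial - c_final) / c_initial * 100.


c_initial = A_i / (epsilon * l) = 1.1510 / (35197.0280 * 1.3600) = 2.4045e-05 mol/L
c_final = A_f / (epsilon * l) = 0.3880 / (35197.0280 * 1.3600) = 8.1056e-06 mol/L
Exhaustion = (c_initial - c_final) / c_initial * 100 = (2.4045e-05 - 8.1056e-06) / 2.4045e-05 * 100 = 66.2902 %


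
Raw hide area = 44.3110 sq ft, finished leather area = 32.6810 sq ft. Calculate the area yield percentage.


Formula: Yield = finished / raw * 100
Substituting: Yield = 32.6810 / 44.3110 * 100
Result: 73.7537 %


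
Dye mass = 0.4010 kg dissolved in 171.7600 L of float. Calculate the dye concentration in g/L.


Formula: Conc = dye_mass(kg) / volume(L) * 1000
Substituting: Conc = 0.4010 / 171.7600 * 1000
Result: 2.3347 g/L


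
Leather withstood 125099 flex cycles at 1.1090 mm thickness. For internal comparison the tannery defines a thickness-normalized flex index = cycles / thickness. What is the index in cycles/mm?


Formula: Index = cycles / thickness
Substituting: Index = 125099 / 1.1090
Result: 112803.4265 cycles/mm


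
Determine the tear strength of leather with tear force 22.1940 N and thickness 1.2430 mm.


Formula: Tear strength = force / thickness
Substituting: Tear strength = 22.1940 / 1.2430
Result: 17.8552 N/mm


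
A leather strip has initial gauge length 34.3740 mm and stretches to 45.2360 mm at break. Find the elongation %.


Formula: Elongation = (Lf - L0) / L0 * 100
Substituting: Elongation = (45.2360 - 34.3740) / 34.3740 * 100
Result: 31.5995 %


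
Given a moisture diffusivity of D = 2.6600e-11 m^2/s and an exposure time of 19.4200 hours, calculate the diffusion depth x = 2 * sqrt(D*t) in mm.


t = 19.4200 hr * 3600 = 69912.0000 s
D * t = 2.6600e-11 * 69912.0000 = 1.8597e-06
x = 2 * sqrt(D*t) = 2 * sqrt(1.8597e-06) = 0.00272739 m = 2.7274 mm


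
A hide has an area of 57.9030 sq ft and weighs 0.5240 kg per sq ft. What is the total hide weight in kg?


Formula: Weight = area * weight_per_sqft
Substituting: Weight = 57.9030 * 0.5240
Result: 30.3412 kg


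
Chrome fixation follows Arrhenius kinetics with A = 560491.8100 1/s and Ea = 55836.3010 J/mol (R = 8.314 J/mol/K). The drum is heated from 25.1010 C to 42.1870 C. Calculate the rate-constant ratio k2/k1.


T1 = 25.1010 + 273.15 = 298.2510 K; T2 = 42.1870 + 273.15 = 315.3370 K
k1 = A * exp(-Ea/(R*T1)) = 560491.8100 * exp(-55836.3010/(8.314*298.2510)) = 9.3162e-05 1/s
k2 = A * exp(-Ea/(R*T2)) = 560491.8100 * exp(-55836.3010/(8.314*315.3370)) = 3.1559e-04 1/s
k2/k1 = 3.1559e-04 / 9.3162e-05 = 3.3875


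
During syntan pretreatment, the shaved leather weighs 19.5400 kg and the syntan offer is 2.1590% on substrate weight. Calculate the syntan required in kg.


Formula: Syntan = substrate * pct / 100
Substituting: Syntan = 19.5400 * 2.1590 / 100
Result: 0.4219 kg


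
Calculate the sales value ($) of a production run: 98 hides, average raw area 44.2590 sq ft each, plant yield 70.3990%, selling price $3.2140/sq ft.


Raw_total = N * avg_area = 98 * 44.2590 = 4337.3820 sq ft
Finished = Raw_total * yield / 100 = 4337.3820 * 70.3990 / 100 = 3053.4736 sq ft
Value = Finished * price = 3053.4736 * 3.2140 = 9813.8640 $


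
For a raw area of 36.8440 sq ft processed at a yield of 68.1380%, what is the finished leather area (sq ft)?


Formula: finished = raw * yield / 100
Substituting: finished = 36.8440 * 68.1380 / 100
Result: 25.1048 sq ft


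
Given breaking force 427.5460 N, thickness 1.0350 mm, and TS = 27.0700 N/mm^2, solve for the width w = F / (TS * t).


Formula: w = F / (TS * t)
Substituting: w = 427.5460 / (27.0700 * 1.0350)
Result: 15.2600 mm


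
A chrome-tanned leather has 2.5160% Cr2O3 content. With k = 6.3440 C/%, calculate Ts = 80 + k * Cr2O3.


Formula: Ts = 80 + k * Cr2O3
Substituting: Ts = 80 + 6.3440 * 2.5160
Result: 95.9615 C


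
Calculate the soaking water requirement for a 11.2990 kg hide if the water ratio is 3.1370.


Formula: Water = hide_weight * ratio
Substituting: Water = 11.2990 * 3.1370
Result: 35.4450 kg


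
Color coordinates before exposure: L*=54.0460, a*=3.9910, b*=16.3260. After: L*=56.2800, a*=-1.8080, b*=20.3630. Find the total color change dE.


dL = 2.2340, da = -5.7990, db = 4.0370
dE = sqrt(2.2340^2 + (-5.7990)^2 + 4.0370^2) = 7.4106


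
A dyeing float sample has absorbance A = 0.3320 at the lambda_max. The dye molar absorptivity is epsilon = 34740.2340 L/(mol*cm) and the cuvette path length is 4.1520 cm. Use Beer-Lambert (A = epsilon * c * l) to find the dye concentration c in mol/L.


Formula: c = A / (epsilon * l)
Substituting: c = 0.3320 / (34740.2340 * 4.1520)
Result: 2.3017e-06 mol/L


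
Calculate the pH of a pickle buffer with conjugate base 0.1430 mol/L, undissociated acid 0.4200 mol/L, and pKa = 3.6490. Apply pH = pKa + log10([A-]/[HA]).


ratio = [A-] / [HA] = 0.1430 / 0.4200 = 0.3405
log10(ratio) = -0.4679
pH = pKa + log10(ratio) = 3.6490 - 0.4679 = 3.1811


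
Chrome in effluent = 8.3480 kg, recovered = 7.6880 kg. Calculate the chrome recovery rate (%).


Formula: Recovery = recovered / input * 100
Substituting: Recovery = 7.6880 / 8.3480 * 100
Result: 92.0939 %


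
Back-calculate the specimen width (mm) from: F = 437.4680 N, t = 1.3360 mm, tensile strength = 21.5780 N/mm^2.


Formula: w = F / (TS * t)
Substituting: w = 437.4680 / (21.5780 * 1.3360)
Result: 15.1750 mm


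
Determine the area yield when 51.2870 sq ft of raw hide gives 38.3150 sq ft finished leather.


Formula: Yield = finished / raw * 100
Substituting: Yield = 38.3150 / 51.2870 * 100
Result: 74.7070 %


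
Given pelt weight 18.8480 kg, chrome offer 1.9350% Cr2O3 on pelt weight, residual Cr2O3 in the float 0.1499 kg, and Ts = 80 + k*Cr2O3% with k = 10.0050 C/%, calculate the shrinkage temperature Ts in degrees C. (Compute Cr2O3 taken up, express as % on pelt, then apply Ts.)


Offered = pelt * offer_pct / 100 = 18.8480 * 1.9350 / 100 = 0.3647 kg
Uptake = offered - residual = 0.3647 - 0.1499 = 0.2148 kg
Cr2O3% on pelt = uptake / pelt * 100 = 0.2148 / 18.8480 * 100 = 1.1397 %
Ts = 80 + k * Cr2O3% = 80 + 10.0050 * 1.1397 = 91.4026 C


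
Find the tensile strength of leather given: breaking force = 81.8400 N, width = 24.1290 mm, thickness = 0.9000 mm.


Formula: TS = force / (width * thickness)
Substituting: TS = 81.8400 / (24.1290 * 0.9000)
Result: 3.7686 N/mm^2


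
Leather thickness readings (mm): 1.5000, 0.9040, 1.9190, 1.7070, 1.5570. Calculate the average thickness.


Formula: Average = sum / n
Substituting: Average = 7.5870 / 5
Result: 1.5174 mm


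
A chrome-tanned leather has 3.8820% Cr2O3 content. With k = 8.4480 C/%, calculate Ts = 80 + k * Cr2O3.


Formula: Ts = 80 + k * Cr2O3
Substituting: Ts = 80 + 8.4480 * 3.8820
Result: 112.7951 C


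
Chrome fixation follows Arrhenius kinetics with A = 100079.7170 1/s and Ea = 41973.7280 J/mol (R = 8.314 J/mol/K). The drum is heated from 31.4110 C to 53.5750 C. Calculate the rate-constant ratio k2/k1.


T1 = 31.4110 + 273.15 = 304.5610 K; T2 = 53.5750 + 273.15 = 326.7250 K
k1 = A * exp(-Ea/(R*T1)) = 100079.7170 * exp(-41973.7280/(8.314*304.5610)) = 0.00632786 1/s
k2 = A * exp(-Ea/(R*T2)) = 100079.7170 * exp(-41973.7280/(8.314*326.7250)) = 0.0194814 1/s
k2/k1 = 0.0194814 / 0.00632786 = 3.0787


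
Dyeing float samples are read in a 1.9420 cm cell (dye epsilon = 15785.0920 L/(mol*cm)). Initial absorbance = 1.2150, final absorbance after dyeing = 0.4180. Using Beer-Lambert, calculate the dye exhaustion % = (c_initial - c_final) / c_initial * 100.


c_initial = A_i / (epsilon * l) = 1.2150 / (15785.0920 * 1.9420) = 3.9635e-05 mol/L
c_final = A_f / (epsilon * l) = 0.4180 / (15785.0920 * 1.9420) = 1.3636e-05 mol/L
Exhaustion = (c_initial - c_final) / c_initial * 100 = (3.9635e-05 - 1.3636e-05) / 3.9635e-05 * 100 = 65.5967 %


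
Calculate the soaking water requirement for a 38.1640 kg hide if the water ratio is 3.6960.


Formula: Water = hide_weight * ratio
Substituting: Water = 38.1640 * 3.6960
Result: 141.0541 kg


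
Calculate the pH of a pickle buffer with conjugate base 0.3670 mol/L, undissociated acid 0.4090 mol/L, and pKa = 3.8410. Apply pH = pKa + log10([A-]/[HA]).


ratio = [A-] / [HA] = 0.3670 / 0.4090 = 0.8973
log10(ratio) = -0.0470572
pH = pKa + log10(ratio) = 3.8410 - 0.0470572 = 3.7939


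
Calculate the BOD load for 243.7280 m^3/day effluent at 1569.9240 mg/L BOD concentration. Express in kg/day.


Formula: BOD_load = volume * conc / 1000
Substituting: BOD_load = 243.7280 * 1569.9240 / 1000
Result: 382.6344 kg/day


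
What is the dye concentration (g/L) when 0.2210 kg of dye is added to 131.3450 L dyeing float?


Formula: Conc = dye_mass(kg) / volume(L) * 1000
Substituting: Conc = 0.2210 / 131.3450 * 1000
Result: 1.6826 g/L


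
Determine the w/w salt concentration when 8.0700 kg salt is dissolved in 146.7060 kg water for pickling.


Formula: Conc = salt / (water + salt) * 100
Substituting: Conc = 8.0700 / (146.7060 + 8.0700) * 100
Result: 5.2140 %


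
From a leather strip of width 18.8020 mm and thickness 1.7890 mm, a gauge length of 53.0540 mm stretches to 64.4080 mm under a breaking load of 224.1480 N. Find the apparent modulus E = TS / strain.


TS = F / (w * t) = 224.1480 / (18.8020 * 1.7890) = 6.6638 N/mm^2
strain = (Lf - L0) / L0 = (64.4080 - 53.0540) / 53.0540 = 0.2140
E = TS / strain = 6.6638 / 0.2140 = 31.1379 N/mm^2


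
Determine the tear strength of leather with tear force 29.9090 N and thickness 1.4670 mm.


Formula: Tear strength = force / thickness
Substituting: Tear strength = 29.9090 / 1.4670
Result: 20.3879 N/mm


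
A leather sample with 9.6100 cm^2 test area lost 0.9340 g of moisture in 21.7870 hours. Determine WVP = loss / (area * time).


Formula: WVP = loss / (area * time)
Substituting: WVP = 0.9340 / (9.6100 * 21.7870)
Result: 0.00446094 g/(cm^2*hr)


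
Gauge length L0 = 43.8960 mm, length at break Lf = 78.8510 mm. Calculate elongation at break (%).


Formula: Elongation = (Lf - L0) / L0 * 100
Substituting: Elongation = (78.8510 - 43.8960) / 43.8960 * 100
Result: 79.6314 %


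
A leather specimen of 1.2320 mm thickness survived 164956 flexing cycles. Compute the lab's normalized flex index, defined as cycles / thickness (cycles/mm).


Formula: Index = cycles / thickness
Substituting: Index = 164956 / 1.2320
Result: 133892.8571 cycles/mm


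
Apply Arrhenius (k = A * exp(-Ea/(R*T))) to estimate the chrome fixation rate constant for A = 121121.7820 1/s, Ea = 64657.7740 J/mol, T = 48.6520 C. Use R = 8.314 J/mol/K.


T_K = T_C + 273.15 = 48.6520 + 273.15 = 321.8020 K
exponent = -Ea / (R * T_K) = -64657.7740 / (8.314 * 321.8020) = -24.1670
k = A * exp(exponent) = 121121.7820 * exp(-24.1670) = 3.8694e-06 1/s


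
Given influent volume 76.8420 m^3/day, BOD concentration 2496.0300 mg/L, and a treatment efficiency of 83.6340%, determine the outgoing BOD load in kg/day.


Load_in = volume * conc / 1000 = 76.8420 * 2496.0300 / 1000 = 191.7999 kg/day
Removed = Load_in * eff / 100 = 191.7999 * 83.6340 / 100 = 160.4100 kg/day
Load_out = Load_in - Removed = 191.7999 - 160.4100 = 31.3900 kg/day


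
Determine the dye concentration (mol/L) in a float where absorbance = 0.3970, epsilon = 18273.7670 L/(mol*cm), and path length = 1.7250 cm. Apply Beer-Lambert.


Formula: c = A / (epsilon * l)
Substituting: c = 0.3970 / (18273.7670 * 1.7250)
Result: 1.2594e-05 mol/L


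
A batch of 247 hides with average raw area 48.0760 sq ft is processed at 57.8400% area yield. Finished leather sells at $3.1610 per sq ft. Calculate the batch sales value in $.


Raw_total = N * avg_area = 247 * 48.0760 = 11874.7720 sq ft
Finished = Raw_total * yield / 100 = 11874.7720 * 57.8400 / 100 = 6868.3681 sq ft
Value = Finished * price = 6868.3681 * 3.1610 = 21710.9116 $


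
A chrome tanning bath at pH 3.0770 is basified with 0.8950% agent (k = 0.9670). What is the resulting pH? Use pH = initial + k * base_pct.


Formula: pH_final = pH_initial + k * base_pct
Substituting: pH_final = 3.0770 + 0.9670 * 0.8950
Result: 3.9425


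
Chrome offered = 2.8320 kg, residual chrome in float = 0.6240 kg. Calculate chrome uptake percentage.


Formula: Uptake = (offered - residual) / offered * 100
Substituting: Uptake = (2.8320 - 0.6240) / 2.8320 * 100
Result: 77.9661 %


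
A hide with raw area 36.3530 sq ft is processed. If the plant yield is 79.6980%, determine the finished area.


Formula: finished = raw * yield / 100
Substituting: finished = 36.3530 * 79.6980 / 100
Result: 28.9726 sq ft


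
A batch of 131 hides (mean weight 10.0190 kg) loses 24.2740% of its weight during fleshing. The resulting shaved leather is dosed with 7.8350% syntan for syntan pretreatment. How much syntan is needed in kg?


Total_raw = N * avg_wt = 131 * 10.0190 = 1312.4890 kg
Substrate = Total_raw * (1 - loss/100) = 1312.4890 * (1 - 24.2740/100) = 993.8954 kg
Syntan = Substrate * pct / 100 = 993.8954 * 7.8350 / 100 = 77.8717 kg


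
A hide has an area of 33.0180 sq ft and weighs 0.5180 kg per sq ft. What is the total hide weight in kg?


Formula: Weight = area * weight_per_sqft
Substituting: Weight = 33.0180 * 0.5180
Result: 17.1033 kg


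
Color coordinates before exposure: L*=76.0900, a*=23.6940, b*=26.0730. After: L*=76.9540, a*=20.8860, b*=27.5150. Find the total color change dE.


dL = 0.8640, da = -2.8080, db = 1.4420
dE = sqrt(0.8640^2 + (-2.8080)^2 + 1.4420^2) = 3.2727


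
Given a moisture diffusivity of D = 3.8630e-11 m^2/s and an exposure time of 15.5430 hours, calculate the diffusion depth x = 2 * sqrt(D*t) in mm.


t = 15.5430 hr * 3600 = 55954.8000 s
D * t = 3.8630e-11 * 55954.8000 = 2.1615e-06
x = 2 * sqrt(D*t) = 2 * sqrt(2.1615e-06) = 0.00294043 m = 2.9404 mm


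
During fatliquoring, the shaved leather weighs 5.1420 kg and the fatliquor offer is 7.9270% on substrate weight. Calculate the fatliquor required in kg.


Formula: Fat = substrate * pct / 100
Substituting: Fat = 5.1420 * 7.9270 / 100
Result: 0.4076 kg


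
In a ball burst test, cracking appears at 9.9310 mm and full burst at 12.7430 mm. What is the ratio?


Formula: Ratio = crack / burst
Substituting: Ratio = 9.9310 / 12.7430
Result: 0.7793


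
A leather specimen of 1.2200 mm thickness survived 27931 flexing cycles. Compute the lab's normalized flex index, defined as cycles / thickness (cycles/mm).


Formula: Index = cycles / thickness
Substituting: Index = 27931 / 1.2200
Result: 22894.2623 cycles/mm


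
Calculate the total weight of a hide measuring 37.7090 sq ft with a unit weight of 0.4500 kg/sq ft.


Formula: Weight = area * weight_per_sqft
Substituting: Weight = 37.7090 * 0.4500
Result: 16.9691 kg


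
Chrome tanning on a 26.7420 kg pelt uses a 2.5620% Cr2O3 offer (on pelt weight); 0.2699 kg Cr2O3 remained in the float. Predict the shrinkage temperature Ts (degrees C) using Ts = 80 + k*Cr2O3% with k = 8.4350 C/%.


Offered = pelt * offer_pct / 100 = 26.7420 * 2.5620 / 100 = 0.6851 kg
Uptake = offered - residual = 0.6851 - 0.2699 = 0.4152 kg
Cr2O3% on pelt = uptake / pelt * 100 = 0.4152 / 26.7420 * 100 = 1.5527 %
Ts = 80 + k * Cr2O3% = 80 + 8.4350 * 1.5527 = 93.0972 C


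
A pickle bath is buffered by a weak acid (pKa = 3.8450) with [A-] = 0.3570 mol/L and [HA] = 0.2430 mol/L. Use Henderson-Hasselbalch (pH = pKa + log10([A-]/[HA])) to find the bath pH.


ratio = [A-] / [HA] = 0.3570 / 0.2430 = 1.4691
log10(ratio) = 0.1671
pH = pKa + log10(ratio) = 3.8450 + 0.1671 = 4.0121


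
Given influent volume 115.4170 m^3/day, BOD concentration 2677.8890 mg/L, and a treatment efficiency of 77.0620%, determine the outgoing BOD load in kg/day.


Load_in = volume * conc / 1000 = 115.4170 * 2677.8890 / 1000 = 309.0739 kg/day
Removed = Load_in * eff / 100 = 309.0739 * 77.0620 / 100 = 238.1785 kg/day
Load_out = Load_in - Removed = 309.0739 - 238.1785 = 70.8954 kg/day


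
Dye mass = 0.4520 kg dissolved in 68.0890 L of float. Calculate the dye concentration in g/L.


Formula: Conc = dye_mass(kg) / volume(L) * 1000
Substituting: Conc = 0.4520 / 68.0890 * 1000
Result: 6.6384 g/L


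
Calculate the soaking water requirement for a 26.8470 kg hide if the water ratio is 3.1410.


Formula: Water = hide_weight * ratio
Substituting: Water = 26.8470 * 3.1410
Result: 84.3264 kg


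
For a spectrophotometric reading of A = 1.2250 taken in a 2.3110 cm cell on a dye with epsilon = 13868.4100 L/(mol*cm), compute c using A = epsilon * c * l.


Formula: c = A / (epsilon * l)
Substituting: c = 1.2250 / (13868.4100 * 2.3110)
Result: 3.8222e-05 mol/L


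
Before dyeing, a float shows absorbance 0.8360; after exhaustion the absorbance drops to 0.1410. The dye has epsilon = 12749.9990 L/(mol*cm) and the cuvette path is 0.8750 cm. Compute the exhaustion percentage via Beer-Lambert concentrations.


c_initial = A_i / (epsilon * l) = 0.8360 / (12749.9990 * 0.8750) = 7.4936e-05 mol/L
c_final = A_f / (epsilon * l) = 0.1410 / (12749.9990 * 0.8750) = 1.2639e-05 mol/L
Exhaustion = (c_initial - c_final) / c_initial * 100 = (7.4936e-05 - 1.2639e-05) / 7.4936e-05 * 100 = 83.1340 %


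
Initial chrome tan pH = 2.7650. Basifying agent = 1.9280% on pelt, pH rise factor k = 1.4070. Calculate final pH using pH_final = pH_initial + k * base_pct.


Formula: pH_final = pH_initial + k * base_pct
Substituting: pH_final = 2.7650 + 1.4070 * 1.9280
Result: 5.4777


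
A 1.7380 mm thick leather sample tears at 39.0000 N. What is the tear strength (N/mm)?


Formula: Tear strength = force / thickness
Substituting: Tear strength = 39.0000 / 1.7380
Result: 22.4396 N/mm


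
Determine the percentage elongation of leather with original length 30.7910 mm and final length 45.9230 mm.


Formula: Elongation = (Lf - L0) / L0 * 100
Substituting: Elongation = (45.9230 - 30.7910) / 30.7910 * 100
Result: 49.1442 %


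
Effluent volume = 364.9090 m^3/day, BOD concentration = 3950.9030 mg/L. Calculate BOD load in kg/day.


Formula: BOD_load = volume * conc / 1000
Substituting: BOD_load = 364.9090 * 3950.9030 / 1000
Result: 1441.7201 kg/day


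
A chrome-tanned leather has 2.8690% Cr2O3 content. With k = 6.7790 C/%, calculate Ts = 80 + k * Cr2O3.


Formula: Ts = 80 + k * Cr2O3
Substituting: Ts = 80 + 6.7790 * 2.8690
Result: 99.4490 C


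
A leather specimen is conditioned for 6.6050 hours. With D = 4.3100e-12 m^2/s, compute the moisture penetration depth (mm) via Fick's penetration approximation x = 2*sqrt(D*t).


t = 6.6050 hr * 3600 = 23778.0000 s
D * t = 4.3100e-12 * 23778.0000 = 1.0248e-07
x = 2 * sqrt(D*t) = 2 * sqrt(1.0248e-07) = 6.4026e-04 m = 0.6403 mm


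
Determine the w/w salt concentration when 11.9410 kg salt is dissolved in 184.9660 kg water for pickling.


Formula: Conc = salt / (water + salt) * 100
Substituting: Conc = 11.9410 / (184.9660 + 11.9410) * 100
Result: 6.0643 %


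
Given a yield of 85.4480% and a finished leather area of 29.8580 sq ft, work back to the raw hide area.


Formula: raw = finished * 100 / yield
Substituting: raw = 29.8580 * 100 / 85.4480
Result: 34.9429 sq ft


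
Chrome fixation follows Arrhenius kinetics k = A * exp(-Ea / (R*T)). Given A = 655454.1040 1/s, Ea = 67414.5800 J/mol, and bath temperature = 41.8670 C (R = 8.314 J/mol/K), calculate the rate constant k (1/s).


T_K = T_C + 273.15 = 41.8670 + 273.15 = 315.0170 K
exponent = -Ea / (R * T_K) = -67414.5800 / (8.314 * 315.0170) = -25.7401
k = A * exp(exponent) = 655454.1040 * exp(-25.7401) = 4.3428e-06 1/s


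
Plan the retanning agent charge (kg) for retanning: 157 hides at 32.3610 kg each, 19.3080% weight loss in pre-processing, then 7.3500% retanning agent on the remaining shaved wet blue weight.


Total_raw = N * avg_wt = 157 * 32.3610 = 5080.6770 kg
Substrate = Total_raw * (1 - loss/100) = 5080.6770 * (1 - 19.3080/100) = 4099.6999 kg
Retan = Substrate * pct / 100 = 4099.6999 * 7.3500 / 100 = 301.3279 kg


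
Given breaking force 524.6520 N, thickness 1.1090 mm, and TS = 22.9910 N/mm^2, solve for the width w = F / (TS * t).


Formula: w = F / (TS * t)
Substituting: w = 524.6520 / (22.9910 * 1.1090)
Result: 20.5770 mm


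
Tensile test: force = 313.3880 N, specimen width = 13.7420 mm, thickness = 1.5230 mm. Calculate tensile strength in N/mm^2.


Formula: TS = force / (width * thickness)
Substituting: TS = 313.3880 / (13.7420 * 1.5230)
Result: 14.9738 N/mm^2


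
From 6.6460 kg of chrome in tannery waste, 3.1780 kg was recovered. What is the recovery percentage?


Formula: Recovery = recovered / input * 100
Substituting: Recovery = 3.1780 / 6.6460 * 100
Result: 47.8182 %


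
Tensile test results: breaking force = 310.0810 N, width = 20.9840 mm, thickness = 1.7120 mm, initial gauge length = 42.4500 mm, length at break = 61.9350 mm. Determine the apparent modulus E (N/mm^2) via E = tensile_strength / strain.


TS = F / (w * t) = 310.0810 / (20.9840 * 1.7120) = 8.6314 N/mm^2
strain = (Lf - L0) / L0 = (61.9350 - 42.4500) / 42.4500 = 0.4590
E = TS / strain = 8.6314 / 0.4590 = 18.8044 N/mm^2


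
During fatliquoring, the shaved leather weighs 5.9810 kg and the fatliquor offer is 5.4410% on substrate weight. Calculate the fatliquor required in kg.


Formula: Fat = substrate * pct / 100
Substituting: Fat = 5.9810 * 5.4410 / 100
Result: 0.3254 kg


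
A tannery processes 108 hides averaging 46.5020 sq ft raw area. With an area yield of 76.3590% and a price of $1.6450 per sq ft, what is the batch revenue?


Raw_total = N * avg_area = 108 * 46.5020 = 5022.2160 sq ft
Finished = Raw_total * yield / 100 = 5022.2160 * 76.3590 / 100 = 3834.9139 sq ft
Value = Finished * price = 3834.9139 * 1.6450 = 6308.4334 $


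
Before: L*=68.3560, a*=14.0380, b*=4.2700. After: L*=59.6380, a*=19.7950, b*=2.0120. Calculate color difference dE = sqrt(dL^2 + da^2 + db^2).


dL = -8.7180, da = 5.7570, db = -2.2580
dE = sqrt((-8.7180)^2 + 5.7570^2 + (-2.2580)^2) = 10.6886


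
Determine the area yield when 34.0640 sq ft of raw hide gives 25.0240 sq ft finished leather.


Formula: Yield = finished / raw * 100
Substituting: Yield = 25.0240 / 34.0640 * 100
Result: 73.4617 %


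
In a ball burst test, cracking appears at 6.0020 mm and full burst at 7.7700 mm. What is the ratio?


Formula: Ratio = crack / burst
Substituting: Ratio = 6.0020 / 7.7700
Result: 0.7725


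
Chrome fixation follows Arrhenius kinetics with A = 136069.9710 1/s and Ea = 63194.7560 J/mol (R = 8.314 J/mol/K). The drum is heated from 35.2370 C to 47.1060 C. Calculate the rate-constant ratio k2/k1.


T1 = 35.2370 + 273.15 = 308.3870 K; T2 = 47.1060 + 273.15 = 320.2560 K
k1 = A * exp(-Ea/(R*T1)) = 136069.9710 * exp(-63194.7560/(8.314*308.3870)) = 2.6881e-06 1/s
k2 = A * exp(-Ea/(R*T2)) = 136069.9710 * exp(-63194.7560/(8.314*320.2560)) = 6.7012e-06 1/s
k2/k1 = 6.7012e-06 / 2.6881e-06 = 2.4929


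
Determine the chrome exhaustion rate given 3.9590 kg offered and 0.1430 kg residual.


Formula: Uptake = (offered - residual) / offered * 100
Substituting: Uptake = (3.9590 - 0.1430) / 3.9590 * 100
Result: 96.3880 %


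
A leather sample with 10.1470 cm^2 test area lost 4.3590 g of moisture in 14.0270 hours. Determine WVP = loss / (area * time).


Formula: WVP = loss / (area * time)
Substituting: WVP = 4.3590 / (10.1470 * 14.0270)
Result: 0.0306256 g/(cm^2*hr)


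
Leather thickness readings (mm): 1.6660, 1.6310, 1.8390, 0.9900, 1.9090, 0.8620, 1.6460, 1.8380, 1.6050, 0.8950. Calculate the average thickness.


Formula: Average = sum / n
Substituting: Average = 14.8810 / 10
Result: 1.4881 mm


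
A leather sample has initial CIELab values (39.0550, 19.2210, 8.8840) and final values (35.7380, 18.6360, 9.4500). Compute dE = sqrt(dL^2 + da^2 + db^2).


dL = -3.3170, da = -0.5850, db = 0.5660
dE = sqrt((-3.3170)^2 + (-0.5850)^2 + 0.5660^2) = 3.4154


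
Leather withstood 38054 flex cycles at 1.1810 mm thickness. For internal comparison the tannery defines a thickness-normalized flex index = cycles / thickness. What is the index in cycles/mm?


Formula: Index = cycles / thickness
Substituting: Index = 38054 / 1.1810
Result: 32221.8459 cycles/mm


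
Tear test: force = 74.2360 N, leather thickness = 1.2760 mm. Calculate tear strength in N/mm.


Formula: Tear strength = force / thickness
Substituting: Tear strength = 74.2360 / 1.2760
Result: 58.1787 N/mm


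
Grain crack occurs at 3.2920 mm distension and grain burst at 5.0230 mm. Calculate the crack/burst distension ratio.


Formula: Ratio = crack / burst
Substituting: Ratio = 3.2920 / 5.0230
Result: 0.6554


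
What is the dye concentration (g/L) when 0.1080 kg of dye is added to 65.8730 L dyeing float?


Formula: Conc = dye_mass(kg) / volume(L) * 1000
Substituting: Conc = 0.1080 / 65.8730 * 1000
Result: 1.6395 g/L


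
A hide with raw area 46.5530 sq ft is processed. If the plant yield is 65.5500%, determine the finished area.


Formula: finished = raw * yield / 100
Substituting: finished = 46.5530 * 65.5500 / 100
Result: 30.5155 sq ft


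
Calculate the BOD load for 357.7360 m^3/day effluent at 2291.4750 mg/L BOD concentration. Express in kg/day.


Formula: BOD_load = volume * conc / 1000
Substituting: BOD_load = 357.7360 * 2291.4750 / 1000
Result: 819.7431 kg/day


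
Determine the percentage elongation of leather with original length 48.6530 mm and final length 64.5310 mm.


Formula: Elongation = (Lf - L0) / L0 * 100
Substituting: Elongation = (64.5310 - 48.6530) / 48.6530 * 100
Result: 32.6352 %


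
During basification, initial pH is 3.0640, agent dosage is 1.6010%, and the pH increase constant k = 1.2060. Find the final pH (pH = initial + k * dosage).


Formula: pH_final = pH_initial + k * base_pct
Substituting: pH_final = 3.0640 + 1.2060 * 1.6010
Result: 4.9948


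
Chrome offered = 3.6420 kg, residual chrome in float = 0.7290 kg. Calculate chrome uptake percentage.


Formula: Uptake = (offered - residual) / offered * 100
Substituting: Uptake = (3.6420 - 0.7290) / 3.6420 * 100
Result: 79.9835 %


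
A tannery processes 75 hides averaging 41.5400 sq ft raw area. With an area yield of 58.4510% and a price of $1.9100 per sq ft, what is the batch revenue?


Raw_total = N * avg_area = 75 * 41.5400 = 3115.5000 sq ft
Finished = Raw_total * yield / 100 = 3115.5000 * 58.4510 / 100 = 1821.0409 sq ft
Value = Finished * price = 1821.0409 * 1.9100 = 3478.1881 $


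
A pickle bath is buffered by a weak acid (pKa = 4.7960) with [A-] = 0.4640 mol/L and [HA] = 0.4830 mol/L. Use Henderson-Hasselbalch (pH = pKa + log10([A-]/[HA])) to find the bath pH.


ratio = [A-] / [HA] = 0.4640 / 0.4830 = 0.9607
log10(ratio) = -0.0174292
pH = pKa + log10(ratio) = 4.7960 - 0.0174292 = 4.7786


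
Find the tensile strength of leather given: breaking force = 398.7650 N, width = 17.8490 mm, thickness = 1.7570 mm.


Formula: TS = force / (width * thickness)
Substituting: TS = 398.7650 / (17.8490 * 1.7570)
Result: 12.7154 N/mm^2


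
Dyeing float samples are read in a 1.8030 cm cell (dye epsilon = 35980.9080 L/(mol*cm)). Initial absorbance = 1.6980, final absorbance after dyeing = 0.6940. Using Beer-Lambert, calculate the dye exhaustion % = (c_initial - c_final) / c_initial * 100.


c_initial = A_i / (epsilon * l) = 1.6980 / (35980.9080 * 1.8030) = 2.6174e-05 mol/L
c_final = A_f / (epsilon * l) = 0.6940 / (35980.9080 * 1.8030) = 1.0698e-05 mol/L
Exhaustion = (c_initial - c_final) / c_initial * 100 = (2.6174e-05 - 1.0698e-05) / 2.6174e-05 * 100 = 59.1284 %


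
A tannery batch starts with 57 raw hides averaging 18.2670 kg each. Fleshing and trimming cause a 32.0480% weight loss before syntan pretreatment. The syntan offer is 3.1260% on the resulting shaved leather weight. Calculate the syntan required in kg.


Total_raw = N * avg_wt = 57 * 18.2670 = 1041.2190 kg
Substrate = Total_raw * (1 - loss/100) = 1041.2190 * (1 - 32.0480/100) = 707.5291 kg
Syntan = Substrate * pct / 100 = 707.5291 * 3.1260 / 100 = 22.1174 kg


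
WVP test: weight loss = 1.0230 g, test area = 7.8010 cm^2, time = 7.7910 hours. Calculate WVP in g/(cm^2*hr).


Formula: WVP = loss / (area * time)
Substituting: WVP = 1.0230 / (7.8010 * 7.7910)
Result: 0.0168319 g/(cm^2*hr)


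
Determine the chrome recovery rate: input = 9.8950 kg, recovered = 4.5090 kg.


Formula: Recovery = recovered / input * 100
Substituting: Recovery = 4.5090 / 9.8950 * 100
Result: 45.5685 %


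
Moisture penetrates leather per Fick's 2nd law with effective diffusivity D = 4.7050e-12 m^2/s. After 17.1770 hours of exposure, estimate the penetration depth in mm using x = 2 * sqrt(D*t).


t = 17.1770 hr * 3600 = 61837.2000 s
D * t = 4.7050e-12 * 61837.2000 = 2.9094e-07
x = 2 * sqrt(D*t) = 2 * sqrt(2.9094e-07) = 0.00107878 m = 1.0788 mm


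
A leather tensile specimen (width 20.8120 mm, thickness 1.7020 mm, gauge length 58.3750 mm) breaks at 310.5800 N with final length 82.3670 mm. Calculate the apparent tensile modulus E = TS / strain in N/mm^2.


TS = F / (w * t) = 310.5800 / (20.8120 * 1.7020) = 8.7680 N/mm^2
strain = (Lf - L0) / L0 = (82.3670 - 58.3750) / 58.3750 = 0.4110
E = TS / strain = 8.7680 / 0.4110 = 21.3334 N/mm^2


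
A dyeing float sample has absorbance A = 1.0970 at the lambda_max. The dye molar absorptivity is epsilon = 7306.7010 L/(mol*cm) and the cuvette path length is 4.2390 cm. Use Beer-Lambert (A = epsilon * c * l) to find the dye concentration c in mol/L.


Formula: c = A / (epsilon * l)
Substituting: c = 1.0970 / (7306.7010 * 4.2390)
Result: 3.5418e-05 mol/L


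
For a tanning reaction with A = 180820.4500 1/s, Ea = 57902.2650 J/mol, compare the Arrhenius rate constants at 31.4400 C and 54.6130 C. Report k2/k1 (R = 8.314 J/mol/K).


T1 = 31.4400 + 273.15 = 304.5900 K; T2 = 54.6130 + 273.15 = 327.7630 K
k1 = A * exp(-Ea/(R*T1)) = 180820.4500 * exp(-57902.2650/(8.314*304.5900)) = 2.1239e-05 1/s
k2 = A * exp(-Ea/(R*T2)) = 180820.4500 * exp(-57902.2650/(8.314*327.7630)) = 1.0695e-04 1/s
k2/k1 = 1.0695e-04 / 2.1239e-05 = 5.0357


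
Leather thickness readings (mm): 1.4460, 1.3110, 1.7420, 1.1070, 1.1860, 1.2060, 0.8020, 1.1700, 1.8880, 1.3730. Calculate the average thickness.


Formula: Average = sum / n
Substituting: Average = 13.2310 / 10
Result: 1.3231 mm


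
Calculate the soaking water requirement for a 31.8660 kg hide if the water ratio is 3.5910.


Formula: Water = hide_weight * ratio
Substituting: Water = 31.8660 * 3.5910
Result: 114.4308 kg


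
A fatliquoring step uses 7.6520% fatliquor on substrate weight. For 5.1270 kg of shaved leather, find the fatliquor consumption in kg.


Formula: Fat = substrate * pct / 100
Substituting: Fat = 5.1270 * 7.6520 / 100
Result: 0.3923 kg


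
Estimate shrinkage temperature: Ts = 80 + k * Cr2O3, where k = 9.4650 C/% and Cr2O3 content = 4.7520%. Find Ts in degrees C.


Formula: Ts = 80 + k * Cr2O3
Substituting: Ts = 80 + 9.4650 * 4.7520
Result: 124.9777 C
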